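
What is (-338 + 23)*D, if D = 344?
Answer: -108360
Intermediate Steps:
(-338 + 23)*D = (-338 + 23)*344 = -315*344 = -108360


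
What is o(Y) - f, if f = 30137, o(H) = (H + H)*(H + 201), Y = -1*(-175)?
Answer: 101463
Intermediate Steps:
Y = 175
o(H) = 2*H*(201 + H) (o(H) = (2*H)*(201 + H) = 2*H*(201 + H))
o(Y) - f = 2*175*(201 + 175) - 1*30137 = 2*175*376 - 30137 = 131600 - 30137 = 101463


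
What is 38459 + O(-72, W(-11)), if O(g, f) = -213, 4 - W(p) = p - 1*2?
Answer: 38246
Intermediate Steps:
W(p) = 6 - p (W(p) = 4 - (p - 1*2) = 4 - (p - 2) = 4 - (-2 + p) = 4 + (2 - p) = 6 - p)
38459 + O(-72, W(-11)) = 38459 - 213 = 38246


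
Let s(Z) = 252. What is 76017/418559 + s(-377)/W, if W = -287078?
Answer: 10858665729/60079540301 ≈ 0.18074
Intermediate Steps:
76017/418559 + s(-377)/W = 76017/418559 + 252/(-287078) = 76017*(1/418559) + 252*(-1/287078) = 76017/418559 - 126/143539 = 10858665729/60079540301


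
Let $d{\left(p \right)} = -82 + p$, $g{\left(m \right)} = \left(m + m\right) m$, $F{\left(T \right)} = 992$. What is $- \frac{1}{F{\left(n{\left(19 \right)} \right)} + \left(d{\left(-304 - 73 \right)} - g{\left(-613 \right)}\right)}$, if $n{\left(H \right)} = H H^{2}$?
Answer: $\frac{1}{751005} \approx 1.3315 \cdot 10^{-6}$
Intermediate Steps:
$n{\left(H \right)} = H^{3}$
$g{\left(m \right)} = 2 m^{2}$ ($g{\left(m \right)} = 2 m m = 2 m^{2}$)
$- \frac{1}{F{\left(n{\left(19 \right)} \right)} + \left(d{\left(-304 - 73 \right)} - g{\left(-613 \right)}\right)} = - \frac{1}{992 - \left(459 + 2 \left(-613\right)^{2}\right)} = - \frac{1}{992 - \left(459 + 2 \cdot 375769\right)} = - \frac{1}{992 - 751997} = - \frac{1}{-751005} = \left(-1\right) \left(- \frac{1}{751005}\right) = \frac{1}{751005}$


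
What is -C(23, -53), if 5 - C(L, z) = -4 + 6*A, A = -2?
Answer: -21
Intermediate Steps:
C(L, z) = 21 (C(L, z) = 5 - (-4 + 6*(-2)) = 5 - (-4 - 12) = 5 - 1*(-16) = 5 + 16 = 21)
-C(23, -53) = -1*21 = -21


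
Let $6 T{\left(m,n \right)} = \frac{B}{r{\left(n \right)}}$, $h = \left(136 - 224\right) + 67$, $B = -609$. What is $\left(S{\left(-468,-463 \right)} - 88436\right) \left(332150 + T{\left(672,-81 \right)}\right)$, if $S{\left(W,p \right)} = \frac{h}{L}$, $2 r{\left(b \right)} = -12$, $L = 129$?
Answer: $- \frac{5052597612755}{172} \approx -2.9376 \cdot 10^{10}$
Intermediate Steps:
$r{\left(b \right)} = -6$ ($r{\left(b \right)} = \frac{1}{2} \left(-12\right) = -6$)
$h = -21$ ($h = -88 + 67 = -21$)
$T{\left(m,n \right)} = \frac{203}{12}$ ($T{\left(m,n \right)} = \frac{\left(-609\right) \frac{1}{-6}}{6} = \frac{\left(-609\right) \left(- \frac{1}{6}\right)}{6} = \frac{1}{6} \cdot \frac{203}{2} = \frac{203}{12}$)
$S{\left(W,p \right)} = - \frac{7}{43}$ ($S{\left(W,p \right)} = - \frac{21}{129} = \left(-21\right) \frac{1}{129} = - \frac{7}{43}$)
$\left(S{\left(-468,-463 \right)} - 88436\right) \left(332150 + T{\left(672,-81 \right)}\right) = \left(- \frac{7}{43} - 88436\right) \left(332150 + \frac{203}{12}\right) = \left(- \frac{3802755}{43}\right) \frac{3986003}{12} = - \frac{5052597612755}{172}$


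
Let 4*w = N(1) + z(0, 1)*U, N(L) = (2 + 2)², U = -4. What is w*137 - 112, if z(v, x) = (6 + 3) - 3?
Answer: -386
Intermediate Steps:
z(v, x) = 6 (z(v, x) = 9 - 3 = 6)
N(L) = 16 (N(L) = 4² = 16)
w = -2 (w = (16 + 6*(-4))/4 = (16 - 24)/4 = (¼)*(-8) = -2)
w*137 - 112 = -2*137 - 112 = -274 - 112 = -386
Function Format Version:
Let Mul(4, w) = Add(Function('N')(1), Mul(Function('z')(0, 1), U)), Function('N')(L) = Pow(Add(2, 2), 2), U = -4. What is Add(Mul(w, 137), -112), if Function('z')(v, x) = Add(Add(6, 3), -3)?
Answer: -386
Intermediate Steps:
Function('z')(v, x) = 6 (Function('z')(v, x) = Add(9, -3) = 6)
Function('N')(L) = 16 (Function('N')(L) = Pow(4, 2) = 16)
w = -2 (w = Mul(Rational(1, 4), Add(16, Mul(6, -4))) = Mul(Rational(1, 4), Add(16, -24)) = Mul(Rational(1, 4), -8) = -2)
Add(Mul(w, 137), -112) = Add(Mul(-2, 137), -112) = Add(-274, -112) = -386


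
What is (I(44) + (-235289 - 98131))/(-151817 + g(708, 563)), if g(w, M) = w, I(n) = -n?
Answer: 333464/151109 ≈ 2.2068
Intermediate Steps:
(I(44) + (-235289 - 98131))/(-151817 + g(708, 563)) = (-1*44 + (-235289 - 98131))/(-151817 + 708) = (-44 - 333420)/(-151109) = -333464*(-1/151109) = 333464/151109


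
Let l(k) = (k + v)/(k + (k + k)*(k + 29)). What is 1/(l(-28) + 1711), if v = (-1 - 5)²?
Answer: 21/35929 ≈ 0.00058449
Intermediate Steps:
v = 36 (v = (-6)² = 36)
l(k) = (36 + k)/(k + 2*k*(29 + k)) (l(k) = (k + 36)/(k + (k + k)*(k + 29)) = (36 + k)/(k + (2*k)*(29 + k)) = (36 + k)/(k + 2*k*(29 + k)))
1/(l(-28) + 1711) = 1/((36 - 28)/((-28)*(59 + 2*(-28))) + 1711) = 1/(-1/28*8/(59 - 56) + 1711) = 1/(-1/28*8/3 + 1711) = 1/(-1/28*⅓*8 + 1711) = 1/(-2/21 + 1711) = 1/(35929/21) = 21/35929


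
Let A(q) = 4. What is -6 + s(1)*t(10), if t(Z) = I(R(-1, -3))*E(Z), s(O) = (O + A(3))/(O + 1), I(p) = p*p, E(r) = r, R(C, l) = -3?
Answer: 219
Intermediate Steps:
I(p) = p²
s(O) = (4 + O)/(1 + O) (s(O) = (O + 4)/(O + 1) = (4 + O)/(1 + O))
t(Z) = 9*Z (t(Z) = (-3)²*Z = 9*Z)
-6 + s(1)*t(10) = -6 + ((4 + 1)/(1 + 1))*(9*10) = -6 + (5/2)*90 = -6 + 225 = 219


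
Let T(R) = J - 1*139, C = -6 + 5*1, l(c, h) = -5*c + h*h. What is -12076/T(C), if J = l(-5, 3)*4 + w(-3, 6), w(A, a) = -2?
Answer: 12076/5 ≈ 2415.2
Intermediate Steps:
l(c, h) = h**2 - 5*c (l(c, h) = -5*c + h**2 = h**2 - 5*c)
J = 134 (J = (3**2 - 5*(-5))*4 - 2 = (9 + 25)*4 - 2 = 34*4 - 2 = 136 - 2 = 134)
C = -1 (C = -6 + 5 = -1)
T(R) = -5 (T(R) = 134 - 1*139 = 134 - 139 = -5)
-12076/T(C) = -12076/(-5) = -12076*(-1/5) = 12076/5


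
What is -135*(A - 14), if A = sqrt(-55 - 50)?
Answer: 1890 - 135*I*sqrt(105) ≈ 1890.0 - 1383.3*I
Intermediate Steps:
A = I*sqrt(105) (A = sqrt(-105) = I*sqrt(105) ≈ 10.247*I)
-135*(A - 14) = -135*(I*sqrt(105) - 14) = -135*(-14 + I*sqrt(105)) = 1890 - 135*I*sqrt(105)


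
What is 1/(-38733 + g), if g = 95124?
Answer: 1/56391 ≈ 1.7733e-5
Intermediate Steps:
1/(-38733 + g) = 1/(-38733 + 95124) = 1/56391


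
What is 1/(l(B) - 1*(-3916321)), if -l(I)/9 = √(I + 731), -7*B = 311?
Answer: 27414247/107362990836001 + 27*√3738/107362990836001 ≈ 2.5536e-7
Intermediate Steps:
B = -311/7 (B = -⅐*311 = -311/7 ≈ -44.429)
l(I) = -9*√(731 + I) (l(I) = -9*√(I + 731) = -9*√(731 + I))
1/(l(B) - 1*(-3916321)) = 1/(-9*√(731 - 311/7) - 1*(-3916321)) = 1/(-27*√3738/7 + 3916321) = 1/(3916321 - 27*√3738/7)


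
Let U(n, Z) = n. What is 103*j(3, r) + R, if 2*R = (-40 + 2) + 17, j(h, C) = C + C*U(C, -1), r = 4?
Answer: 4099/2 ≈ 2049.5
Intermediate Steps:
j(h, C) = C + C² (j(h, C) = C + C*C = C + C²)
R = -21/2 (R = ((-40 + 2) + 17)/2 = (-38 + 17)/2 = (½)*(-21) = -21/2 ≈ -10.500)
103*j(3, r) + R = 103*(4*(1 + 4)) - 21/2 = 103*(4*5) - 21/2 = 103*20 - 21/2 = 2060 - 21/2 = 4099/2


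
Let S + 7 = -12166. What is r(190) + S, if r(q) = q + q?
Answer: -11793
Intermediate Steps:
S = -12173 (S = -7 - 12166 = -12173)
r(q) = 2*q
r(190) + S = 2*190 - 12173 = 380 - 12173 = -11793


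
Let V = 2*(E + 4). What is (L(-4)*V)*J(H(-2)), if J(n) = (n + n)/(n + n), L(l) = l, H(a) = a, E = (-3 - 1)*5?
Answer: 128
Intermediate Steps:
E = -20 (E = -4*5 = -20)
J(n) = 1 (J(n) = (2*n)/((2*n)) = (2*n)*(1/(2*n)) = 1)
V = -32 (V = 2*(-20 + 4) = 2*(-16) = -32)
(L(-4)*V)*J(H(-2)) = -4*(-32)*1 = 128*1 = 128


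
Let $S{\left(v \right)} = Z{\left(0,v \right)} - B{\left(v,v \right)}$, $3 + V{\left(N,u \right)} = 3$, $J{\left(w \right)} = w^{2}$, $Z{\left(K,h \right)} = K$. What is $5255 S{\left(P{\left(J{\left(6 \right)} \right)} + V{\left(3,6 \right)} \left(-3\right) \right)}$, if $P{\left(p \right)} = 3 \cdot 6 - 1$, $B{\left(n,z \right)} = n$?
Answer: $-89335$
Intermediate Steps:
$V{\left(N,u \right)} = 0$ ($V{\left(N,u \right)} = -3 + 3 = 0$)
$P{\left(p \right)} = 17$ ($P{\left(p \right)} = 18 - 1 = 17$)
$S{\left(v \right)} = - v$ ($S{\left(v \right)} = 0 - v = - v$)
$5255 S{\left(P{\left(J{\left(6 \right)} \right)} + V{\left(3,6 \right)} \left(-3\right) \right)} = 5255 \left(- (17 + 0 \left(-3\right))\right) = 5255 \left(- (17 + 0)\right) = 5255 \left(\left(-1\right) 17\right) = 5255 \left(-17\right) = -89335$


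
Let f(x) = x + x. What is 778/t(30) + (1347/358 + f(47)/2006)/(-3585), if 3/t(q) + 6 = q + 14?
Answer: 4228572265551/429093430 ≈ 9854.7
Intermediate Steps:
t(q) = 3/(8 + q) (t(q) = 3/(-6 + (q + 14)) = 3/(-6 + (14 + q)) = 3/(8 + q))
f(x) = 2*x
778/t(30) + (1347/358 + f(47)/2006)/(-3585) = 778/((3/(8 + 30))) + (1347/358 + (2*47)/2006)/(-3585) = 778/((3/38)) + (1347*(1/358) + 94*(1/2006))*(-1/3585) = 778/((3*(1/38))) + (1347/358 + 47/1003)*(-1/3585) = 778/(3/38) + (1367867/359074)*(-1/3585) = 778*(38/3) - 1367867/1287280290 = 29564/3 - 1367867/1287280290 = 4228572265551/429093430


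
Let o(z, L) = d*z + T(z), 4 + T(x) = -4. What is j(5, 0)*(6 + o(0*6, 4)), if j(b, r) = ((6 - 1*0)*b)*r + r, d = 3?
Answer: 0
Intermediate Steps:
T(x) = -8 (T(x) = -4 - 4 = -8)
o(z, L) = -8 + 3*z (o(z, L) = 3*z - 8 = -8 + 3*z)
j(b, r) = r + 6*b*r (j(b, r) = ((6 + 0)*b)*r + r = (6*b)*r + r = 6*b*r + r = r + 6*b*r)
j(5, 0)*(6 + o(0*6, 4)) = (0*(1 + 6*5))*(6 + (-8 + 3*(0*6))) = (0*(1 + 30))*(6 + (-8 + 3*0)) = (0*31)*(6 + (-8 + 0)) = 0*(6 - 8) = 0*(-2) = 0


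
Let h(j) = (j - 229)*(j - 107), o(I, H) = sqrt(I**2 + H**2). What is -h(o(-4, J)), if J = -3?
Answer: -22848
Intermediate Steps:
o(I, H) = sqrt(H**2 + I**2)
h(j) = (-229 + j)*(-107 + j)
-h(o(-4, J)) = -(24503 + (sqrt((-3)**2 + (-4)**2))**2 - 336*sqrt((-3)**2 + (-4)**2)) = -(24503 + (sqrt(9 + 16))**2 - 336*sqrt(9 + 16)) = -(24503 + (sqrt(25))**2 - 336*sqrt(25)) = -(24503 + 5**2 - 336*5) = -(24503 + 25 - 1680) = -1*22848 = -22848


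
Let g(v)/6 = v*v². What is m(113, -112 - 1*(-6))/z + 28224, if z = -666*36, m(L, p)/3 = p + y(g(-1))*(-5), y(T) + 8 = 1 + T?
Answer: 225566249/7992 ≈ 28224.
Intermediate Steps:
g(v) = 6*v³ (g(v) = 6*(v*v²) = 6*v³)
y(T) = -7 + T (y(T) = -8 + (1 + T) = -7 + T)
m(L, p) = 195 + 3*p (m(L, p) = 3*(p + (-7 + 6*(-1)³)*(-5)) = 3*(p + (-7 + 6*(-1))*(-5)) = 3*(p + (-7 - 6)*(-5)) = 3*(p - 13*(-5)) = 3*(p + 65) = 3*(65 + p) = 195 + 3*p)
z = -23976
m(113, -112 - 1*(-6))/z + 28224 = (195 + 3*(-112 - 1*(-6)))/(-23976) + 28224 = (195 + 3*(-112 + 6))*(-1/23976) + 28224 = (195 + 3*(-106))*(-1/23976) + 28224 = (195 - 318)*(-1/23976) + 28224 = -123*(-1/23976) + 28224 = 41/7992 + 28224 = 225566249/7992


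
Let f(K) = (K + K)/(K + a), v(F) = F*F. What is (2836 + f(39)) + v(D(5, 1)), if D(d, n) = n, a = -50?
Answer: 31129/11 ≈ 2829.9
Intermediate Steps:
v(F) = F**2
f(K) = 2*K/(-50 + K) (f(K) = (K + K)/(K - 50) = (2*K)/(-50 + K) = 2*K/(-50 + K))
(2836 + f(39)) + v(D(5, 1)) = (2836 + 2*39/(-50 + 39)) + 1**2 = (2836 + 2*39/(-11)) + 1 = (2836 + 2*39*(-1/11)) + 1 = (2836 - 78/11) + 1 = 31118/11 + 1 = 31129/11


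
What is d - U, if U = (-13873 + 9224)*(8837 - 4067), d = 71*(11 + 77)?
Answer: 22181978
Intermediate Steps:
d = 6248 (d = 71*88 = 6248)
U = -22175730 (U = -4649*4770 = -22175730)
d - U = 6248 - 1*(-22175730) = 6248 + 22175730 = 22181978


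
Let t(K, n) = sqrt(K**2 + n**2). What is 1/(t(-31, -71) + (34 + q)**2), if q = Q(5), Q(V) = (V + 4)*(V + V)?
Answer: 7688/118207687 - sqrt(6002)/236415374 ≈ 6.4710e-5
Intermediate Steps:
Q(V) = 2*V*(4 + V) (Q(V) = (4 + V)*(2*V) = 2*V*(4 + V))
q = 90 (q = 2*5*(4 + 5) = 2*5*9 = 90)
1/(t(-31, -71) + (34 + q)**2) = 1/(sqrt((-31)**2 + (-71)**2) + (34 + 90)**2) = 1/(sqrt(961 + 5041) + 124**2) = 1/(sqrt(6002) + 15376) = 1/(15376 + sqrt(6002))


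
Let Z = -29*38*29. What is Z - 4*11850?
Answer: -79358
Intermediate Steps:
Z = -31958 (Z = -1102*29 = -31958)
Z - 4*11850 = -31958 - 4*11850 = -31958 - 47400 = -79358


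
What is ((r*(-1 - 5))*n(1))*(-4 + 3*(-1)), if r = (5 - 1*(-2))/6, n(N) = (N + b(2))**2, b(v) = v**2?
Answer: 1225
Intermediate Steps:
n(N) = (4 + N)**2 (n(N) = (N + 2**2)**2 = (N + 4)**2 = (4 + N)**2)
r = 7/6 (r = (5 + 2)*(1/6) = 7*(1/6) = 7/6 ≈ 1.1667)
((r*(-1 - 5))*n(1))*(-4 + 3*(-1)) = ((7*(-1 - 5)/6)*(4 + 1)**2)*(-4 + 3*(-1)) = (((7/6)*(-6))*5**2)*(-4 - 3) = -7*25*(-7) = -175*(-7) = 1225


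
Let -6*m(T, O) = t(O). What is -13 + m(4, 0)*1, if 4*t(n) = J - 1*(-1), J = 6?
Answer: -319/24 ≈ -13.292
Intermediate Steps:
t(n) = 7/4 (t(n) = (6 - 1*(-1))/4 = (6 + 1)/4 = (¼)*7 = 7/4)
m(T, O) = -7/24 (m(T, O) = -⅙*7/4 = -7/24)
-13 + m(4, 0)*1 = -13 - 7/24*1 = -13 - 7/24 = -319/24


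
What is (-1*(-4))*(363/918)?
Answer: 242/153 ≈ 1.5817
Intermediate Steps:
(-1*(-4))*(363/918) = 4*(363*(1/918)) = 4*(121/306) = 242/153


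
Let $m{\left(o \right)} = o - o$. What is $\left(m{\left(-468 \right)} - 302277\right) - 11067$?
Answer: $-313344$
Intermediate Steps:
$m{\left(o \right)} = 0$
$\left(m{\left(-468 \right)} - 302277\right) - 11067 = \left(0 - 302277\right) - 11067 = -302277 - 11067 = -313344$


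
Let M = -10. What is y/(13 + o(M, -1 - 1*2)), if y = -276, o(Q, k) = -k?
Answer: -69/4 ≈ -17.250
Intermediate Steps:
y/(13 + o(M, -1 - 1*2)) = -276/(13 - (-1 - 1*2)) = -276/(13 - (-1 - 2)) = -276/(13 - 1*(-3)) = -276/(13 + 3) = -276/16 = (1/16)*(-276) = -69/4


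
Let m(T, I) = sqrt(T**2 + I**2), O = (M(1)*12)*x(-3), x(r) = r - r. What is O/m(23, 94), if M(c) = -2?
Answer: 0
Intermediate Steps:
x(r) = 0
O = 0 (O = -2*12*0 = -24*0 = 0)
m(T, I) = sqrt(I**2 + T**2)
O/m(23, 94) = 0/(sqrt(94**2 + 23**2)) = 0/(sqrt(8836 + 529)) = 0/(sqrt(9365)) = 0*(sqrt(9365)/9365) = 0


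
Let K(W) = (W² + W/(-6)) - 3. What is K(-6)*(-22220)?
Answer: -755480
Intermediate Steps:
K(W) = -3 + W² - W/6 (K(W) = (W² - W/6) - 3 = -3 + W² - W/6)
K(-6)*(-22220) = (-3 + (-6)² - ⅙*(-6))*(-22220) = (-3 + 36 + 1)*(-22220) = 34*(-22220) = -755480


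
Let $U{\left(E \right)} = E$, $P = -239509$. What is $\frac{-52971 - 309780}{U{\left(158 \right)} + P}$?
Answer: $\frac{362751}{239351} \approx 1.5156$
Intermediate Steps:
$\frac{-52971 - 309780}{U{\left(158 \right)} + P} = \frac{-52971 - 309780}{158 - 239509} = - \frac{362751}{-239351} = \left(-362751\right) \left(- \frac{1}{239351}\right) = \frac{362751}{239351}$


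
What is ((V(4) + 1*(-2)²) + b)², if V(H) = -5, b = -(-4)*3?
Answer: 121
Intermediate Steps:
b = 12 (b = -4*(-1)*3 = 4*3 = 12)
((V(4) + 1*(-2)²) + b)² = ((-5 + 1*(-2)²) + 12)² = ((-5 + 1*4) + 12)² = ((-5 + 4) + 12)² = (-1 + 12)² = 11² = 121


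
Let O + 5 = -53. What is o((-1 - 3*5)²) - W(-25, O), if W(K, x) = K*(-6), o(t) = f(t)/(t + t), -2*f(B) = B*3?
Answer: -603/4 ≈ -150.75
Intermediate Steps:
O = -58 (O = -5 - 53 = -58)
f(B) = -3*B/2 (f(B) = -B*3/2 = -3*B/2)
o(t) = -¾ (o(t) = (-3*t/2)/(t + t) = (-3*t/2)/((2*t)) = (1/(2*t))*(-3*t/2) = -¾)
W(K, x) = -6*K
o((-1 - 3*5)²) - W(-25, O) = -¾ - (-6)*(-25) = -¾ - 1*150 = -¾ - 150 = -603/4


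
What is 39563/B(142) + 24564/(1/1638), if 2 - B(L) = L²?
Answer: 811234805221/20162 ≈ 4.0236e+7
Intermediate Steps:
B(L) = 2 - L²
39563/B(142) + 24564/(1/1638) = 39563/(2 - 1*142²) + 24564/(1/1638) = 39563/(2 - 1*20164) + 24564/(1/1638) = 39563/(2 - 20164) + 24564*1638 = 39563/(-20162) + 40235832 = 39563*(-1/20162) + 40235832 = -39563/20162 + 40235832 = 811234805221/20162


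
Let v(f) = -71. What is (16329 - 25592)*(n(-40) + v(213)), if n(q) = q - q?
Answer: 657673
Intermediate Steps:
n(q) = 0
(16329 - 25592)*(n(-40) + v(213)) = (16329 - 25592)*(0 - 71) = -9263*(-71) = 657673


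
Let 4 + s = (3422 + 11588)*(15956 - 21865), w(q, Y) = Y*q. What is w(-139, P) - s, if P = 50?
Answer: 88687144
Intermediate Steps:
s = -88694094 (s = -4 + (3422 + 11588)*(15956 - 21865) = -4 + 15010*(-5909) = -4 - 88694090 = -88694094)
w(-139, P) - s = 50*(-139) - 1*(-88694094) = -6950 + 88694094 = 88687144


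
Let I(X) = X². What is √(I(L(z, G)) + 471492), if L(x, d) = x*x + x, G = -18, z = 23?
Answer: 6*√21561 ≈ 881.02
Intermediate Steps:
L(x, d) = x + x² (L(x, d) = x² + x = x + x²)
√(I(L(z, G)) + 471492) = √((23*(1 + 23))² + 471492) = √((23*24)² + 471492) = √(552² + 471492) = √(304704 + 471492) = √776196 = 6*√21561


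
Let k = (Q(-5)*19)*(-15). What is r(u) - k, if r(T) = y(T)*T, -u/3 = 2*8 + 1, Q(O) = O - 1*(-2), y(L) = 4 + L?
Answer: 1542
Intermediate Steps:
Q(O) = 2 + O (Q(O) = O + 2 = 2 + O)
k = 855 (k = ((2 - 5)*19)*(-15) = -3*19*(-15) = -57*(-15) = 855)
u = -51 (u = -3*(2*8 + 1) = -3*(16 + 1) = -3*17 = -51)
r(T) = T*(4 + T) (r(T) = (4 + T)*T = T*(4 + T))
r(u) - k = -51*(4 - 51) - 1*855 = -51*(-47) - 855 = 2397 - 855 = 1542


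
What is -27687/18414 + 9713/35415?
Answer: -899753/731910 ≈ -1.2293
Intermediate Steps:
-27687/18414 + 9713/35415 = -27687*1/18414 + 9713*(1/35415) = -839/558 + 9713/35415 = -899753/731910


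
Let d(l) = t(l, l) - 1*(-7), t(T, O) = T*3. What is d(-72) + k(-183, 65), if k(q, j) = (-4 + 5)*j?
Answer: -144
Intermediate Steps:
t(T, O) = 3*T
d(l) = 7 + 3*l (d(l) = 3*l - 1*(-7) = 3*l + 7 = 7 + 3*l)
k(q, j) = j (k(q, j) = 1*j = j)
d(-72) + k(-183, 65) = (7 + 3*(-72)) + 65 = (7 - 216) + 65 = -209 + 65 = -144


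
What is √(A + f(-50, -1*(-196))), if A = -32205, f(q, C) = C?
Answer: I*√32009 ≈ 178.91*I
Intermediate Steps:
√(A + f(-50, -1*(-196))) = √(-32205 - 1*(-196)) = √(-32205 + 196) = √(-32009) = I*√32009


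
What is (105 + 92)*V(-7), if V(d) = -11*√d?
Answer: -2167*I*√7 ≈ -5733.3*I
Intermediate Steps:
(105 + 92)*V(-7) = (105 + 92)*(-11*I*√7) = 197*(-11*I*√7) = -2167*I*√7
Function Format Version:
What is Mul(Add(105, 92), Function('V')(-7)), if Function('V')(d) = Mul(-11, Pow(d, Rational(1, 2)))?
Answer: Mul(-2167, I, Pow(7, Rational(1, 2))) ≈ Mul(-5733.3, I)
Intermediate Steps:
Mul(Add(105, 92), Function('V')(-7)) = Mul(Add(105, 92), Mul(-11, Pow(-7, Rational(1, 2)))) = Mul(197, Mul(-11, Mul(I, Pow(7, Rational(1, 2))))) = Mul(197, Mul(-11, I, Pow(7, Rational(1, 2)))) = Mul(-2167, I, Pow(7, Rational(1, 2)))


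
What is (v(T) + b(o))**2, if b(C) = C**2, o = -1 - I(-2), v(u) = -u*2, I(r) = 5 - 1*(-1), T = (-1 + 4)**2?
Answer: 961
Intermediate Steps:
T = 9 (T = 3**2 = 9)
I(r) = 6 (I(r) = 5 + 1 = 6)
v(u) = -2*u
o = -7 (o = -1 - 1*6 = -1 - 6 = -7)
(v(T) + b(o))**2 = (-2*9 + (-7)**2)**2 = (-18 + 49)**2 = 31**2 = 961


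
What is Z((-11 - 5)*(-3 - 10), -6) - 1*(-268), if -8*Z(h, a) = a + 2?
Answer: 537/2 ≈ 268.50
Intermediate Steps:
Z(h, a) = -1/4 - a/8 (Z(h, a) = -(a + 2)/8 = -(2 + a)/8 = -1/4 - a/8)
Z((-11 - 5)*(-3 - 10), -6) - 1*(-268) = (-1/4 - 1/8*(-6)) - 1*(-268) = (-1/4 + 3/4) + 268 = 1/2 + 268 = 537/2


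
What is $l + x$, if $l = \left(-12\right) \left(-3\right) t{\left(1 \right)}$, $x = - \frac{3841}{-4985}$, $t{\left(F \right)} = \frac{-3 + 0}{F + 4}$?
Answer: $- \frac{20767}{997} \approx -20.829$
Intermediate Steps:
$t{\left(F \right)} = - \frac{3}{4 + F}$
$x = \frac{3841}{4985}$ ($x = \left(-3841\right) \left(- \frac{1}{4985}\right) = \frac{3841}{4985} \approx 0.77051$)
$l = - \frac{108}{5}$ ($l = \left(-12\right) \left(-3\right) \left(- \frac{3}{4 + 1}\right) = 36 \left(- \frac{3}{5}\right) = - \frac{108}{5} \approx -21.6$)
$l + x = - \frac{108}{5} + \frac{3841}{4985} = - \frac{20767}{997}$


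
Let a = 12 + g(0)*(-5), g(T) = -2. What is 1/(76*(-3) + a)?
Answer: -1/206 ≈ -0.0048544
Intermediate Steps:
a = 22 (a = 12 - 2*(-5) = 12 + 10 = 22)
1/(76*(-3) + a) = 1/(76*(-3) + 22) = 1/(-228 + 22) = 1/(-206) = -1/206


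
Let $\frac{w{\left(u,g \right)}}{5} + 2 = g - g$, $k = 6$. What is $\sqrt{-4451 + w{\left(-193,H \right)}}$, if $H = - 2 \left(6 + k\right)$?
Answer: $i \sqrt{4461} \approx 66.791 i$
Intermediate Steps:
$H = -24$ ($H = - 2 \left(6 + 6\right) = \left(-2\right) 12 = -24$)
$w{\left(u,g \right)} = -10$ ($w{\left(u,g \right)} = -10 + 5 \left(g - g\right) = -10 + 5 \cdot 0 = -10 + 0 = -10$)
$\sqrt{-4451 + w{\left(-193,H \right)}} = \sqrt{-4451 - 10} = \sqrt{-4461} = i \sqrt{4461}$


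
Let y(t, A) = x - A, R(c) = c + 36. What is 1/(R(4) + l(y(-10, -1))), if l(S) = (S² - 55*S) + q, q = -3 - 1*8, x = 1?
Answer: -1/77 ≈ -0.012987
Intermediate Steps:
R(c) = 36 + c
q = -11 (q = -3 - 8 = -11)
y(t, A) = 1 - A
l(S) = -11 + S² - 55*S (l(S) = (S² - 55*S) - 11 = -11 + S² - 55*S)
1/(R(4) + l(y(-10, -1))) = 1/((36 + 4) + (-11 + (1 - 1*(-1))² - 55*(1 - 1*(-1)))) = 1/(40 + (-11 + (1 + 1)² - 55*(1 + 1))) = 1/(40 + (-11 + 2² - 55*2)) = 1/(40 + (-11 + 4 - 110)) = 1/(40 - 117) = 1/(-77) = -1/77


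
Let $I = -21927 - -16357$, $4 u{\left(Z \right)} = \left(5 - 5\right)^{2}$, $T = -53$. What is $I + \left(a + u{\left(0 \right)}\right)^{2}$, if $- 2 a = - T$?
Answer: $- \frac{19471}{4} \approx -4867.8$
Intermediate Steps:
$u{\left(Z \right)} = 0$ ($u{\left(Z \right)} = \frac{\left(5 - 5\right)^{2}}{4} = \frac{0^{2}}{4} = \frac{1}{4} \cdot 0 = 0$)
$a = - \frac{53}{2}$ ($a = - \frac{\left(-1\right) \left(-53\right)}{2} = \left(- \frac{1}{2}\right) 53 = - \frac{53}{2} \approx -26.5$)
$I = -5570$ ($I = -21927 + 16357 = -5570$)
$I + \left(a + u{\left(0 \right)}\right)^{2} = -5570 + \left(- \frac{53}{2} + 0\right)^{2} = -5570 + \left(- \frac{53}{2}\right)^{2} = -5570 + \frac{2809}{4} = - \frac{19471}{4}$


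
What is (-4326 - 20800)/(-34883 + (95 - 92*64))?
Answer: 12563/20338 ≈ 0.61771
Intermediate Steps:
(-4326 - 20800)/(-34883 + (95 - 92*64)) = -25126/(-34883 + (95 - 5888)) = -25126/(-34883 - 5793) = -25126/(-40676) = -25126*(-1/40676) = 12563/20338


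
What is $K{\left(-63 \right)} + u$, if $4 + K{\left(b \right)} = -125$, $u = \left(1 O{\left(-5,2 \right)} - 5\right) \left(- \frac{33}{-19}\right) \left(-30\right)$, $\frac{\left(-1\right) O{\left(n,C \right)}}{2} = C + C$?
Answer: $\frac{10419}{19} \approx 548.37$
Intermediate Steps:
$O{\left(n,C \right)} = - 4 C$ ($O{\left(n,C \right)} = - 2 \left(C + C\right) = - 2 \cdot 2 C = - 4 C$)
$u = \frac{12870}{19}$ ($u = \left(1 \left(\left(-4\right) 2\right) - 5\right) \left(- \frac{33}{-19}\right) \left(-30\right) = \left(1 \left(-8\right) - 5\right) \left(\left(-33\right) \left(- \frac{1}{19}\right)\right) \left(-30\right) = \left(-8 - 5\right) \frac{33}{19} \left(-30\right) = \left(-13\right) \frac{33}{19} \left(-30\right) = \left(- \frac{429}{19}\right) \left(-30\right) = \frac{12870}{19} \approx 677.37$)
$K{\left(b \right)} = -129$ ($K{\left(b \right)} = -4 - 125 = -129$)
$K{\left(-63 \right)} + u = -129 + \frac{12870}{19} = \frac{10419}{19}$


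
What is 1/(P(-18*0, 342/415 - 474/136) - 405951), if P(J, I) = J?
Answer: -1/405951 ≈ -2.4634e-6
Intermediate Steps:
1/(P(-18*0, 342/415 - 474/136) - 405951) = 1/(-18*0 - 405951) = 1/(0 - 405951) = 1/(-405951) = -1/405951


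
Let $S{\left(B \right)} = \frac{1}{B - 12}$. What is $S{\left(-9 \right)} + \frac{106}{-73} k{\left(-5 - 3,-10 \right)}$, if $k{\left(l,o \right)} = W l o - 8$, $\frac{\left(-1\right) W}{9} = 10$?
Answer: $\frac{16044935}{1533} \approx 10466.0$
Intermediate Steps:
$W = -90$ ($W = \left(-9\right) 10 = -90$)
$S{\left(B \right)} = \frac{1}{-12 + B}$
$k{\left(l,o \right)} = -8 - 90 l o$ ($k{\left(l,o \right)} = - 90 l o - 8 = -8 - 90 l o$)
$S{\left(-9 \right)} + \frac{106}{-73} k{\left(-5 - 3,-10 \right)} = \frac{1}{-12 - 9} + \frac{106}{-73} \left(-8 - 90 \left(-5 - 3\right) \left(-10\right)\right) = \frac{1}{-21} + 106 \left(- \frac{1}{73}\right) \left(-8 - \left(-720\right) \left(-10\right)\right) = - \frac{1}{21} - \frac{106 \left(-8 - 7200\right)}{73} = - \frac{1}{21} - - \frac{764048}{73} = - \frac{1}{21} + \frac{764048}{73} = \frac{16044935}{1533}$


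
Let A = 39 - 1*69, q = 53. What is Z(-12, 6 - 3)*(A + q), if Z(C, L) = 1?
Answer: 23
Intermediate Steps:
A = -30 (A = 39 - 69 = -30)
Z(-12, 6 - 3)*(A + q) = 1*(-30 + 53) = 1*23 = 23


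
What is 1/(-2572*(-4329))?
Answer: 1/11134188 ≈ 8.9814e-8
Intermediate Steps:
1/(-2572*(-4329)) = -1/2572*(-1/4329) = 1/11134188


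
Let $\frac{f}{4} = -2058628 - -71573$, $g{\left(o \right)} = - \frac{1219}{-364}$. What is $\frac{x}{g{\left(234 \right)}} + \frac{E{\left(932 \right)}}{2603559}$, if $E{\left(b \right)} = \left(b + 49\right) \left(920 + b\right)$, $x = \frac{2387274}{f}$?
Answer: $\frac{182624583426354}{300304418959055} \approx 0.60813$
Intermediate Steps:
$g{\left(o \right)} = \frac{1219}{364}$ ($g{\left(o \right)} = \left(-1219\right) \left(- \frac{1}{364}\right) = \frac{1219}{364}$)
$f = -7948220$ ($f = 4 \left(-2058628 - -71573\right) = 4 \left(-2058628 + 71573\right) = 4 \left(-1987055\right) = -7948220$)
$x = - \frac{1193637}{3974110}$ ($x = \frac{2387274}{-7948220} = 2387274 \left(- \frac{1}{7948220}\right) = - \frac{1193637}{3974110} \approx -0.30035$)
$E{\left(b \right)} = \left(49 + b\right) \left(920 + b\right)$
$\frac{x}{g{\left(234 \right)}} + \frac{E{\left(932 \right)}}{2603559} = - \frac{1193637}{3974110 \cdot \frac{1219}{364}} + \frac{45080 + 932^{2} + 969 \cdot 932}{2603559} = \left(- \frac{1193637}{3974110}\right) \frac{364}{1219} + \left(45080 + 868624 + 903108\right) \frac{1}{2603559} = - \frac{31034562}{346031435} + 1816812 \cdot \frac{1}{2603559} = - \frac{31034562}{346031435} + \frac{605604}{867853} = \frac{182624583426354}{300304418959055}$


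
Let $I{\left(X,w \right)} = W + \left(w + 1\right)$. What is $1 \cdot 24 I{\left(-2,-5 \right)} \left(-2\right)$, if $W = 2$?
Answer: $96$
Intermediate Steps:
$I{\left(X,w \right)} = 3 + w$ ($I{\left(X,w \right)} = 2 + \left(w + 1\right) = 2 + \left(1 + w\right) = 3 + w$)
$1 \cdot 24 I{\left(-2,-5 \right)} \left(-2\right) = 1 \cdot 24 \left(3 - 5\right) \left(-2\right) = 24 \left(-2\right) \left(-2\right) = \left(-48\right) \left(-2\right) = 96$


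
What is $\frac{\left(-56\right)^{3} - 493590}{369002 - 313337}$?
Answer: $- \frac{669206}{55665} \approx -12.022$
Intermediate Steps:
$\frac{\left(-56\right)^{3} - 493590}{369002 - 313337} = \frac{-175616 - 493590}{55665} = \left(-669206\right) \frac{1}{55665} = - \frac{669206}{55665}$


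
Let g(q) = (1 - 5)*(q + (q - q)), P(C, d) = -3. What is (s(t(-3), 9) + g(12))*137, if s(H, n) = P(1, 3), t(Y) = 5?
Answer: -6987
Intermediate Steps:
s(H, n) = -3
g(q) = -4*q (g(q) = -4*(q + 0) = -4*q)
(s(t(-3), 9) + g(12))*137 = (-3 - 4*12)*137 = (-3 - 48)*137 = -51*137 = -6987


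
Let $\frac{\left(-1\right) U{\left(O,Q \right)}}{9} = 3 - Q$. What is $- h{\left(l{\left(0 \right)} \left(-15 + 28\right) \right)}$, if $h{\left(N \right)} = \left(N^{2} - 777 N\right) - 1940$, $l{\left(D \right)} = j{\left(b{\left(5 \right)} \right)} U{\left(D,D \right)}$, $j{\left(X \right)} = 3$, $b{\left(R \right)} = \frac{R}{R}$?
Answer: $-1925050$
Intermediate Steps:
$b{\left(R \right)} = 1$
$U{\left(O,Q \right)} = -27 + 9 Q$ ($U{\left(O,Q \right)} = - 9 \left(3 - Q\right) = -27 + 9 Q$)
$l{\left(D \right)} = -81 + 27 D$ ($l{\left(D \right)} = 3 \left(-27 + 9 D\right) = -81 + 27 D$)
$h{\left(N \right)} = -1940 + N^{2} - 777 N$
$- h{\left(l{\left(0 \right)} \left(-15 + 28\right) \right)} = - (-1940 + \left(\left(-81 + 27 \cdot 0\right) \left(-15 + 28\right)\right)^{2} - 777 \left(-81 + 27 \cdot 0\right) \left(-15 + 28\right)) = - (-1940 + \left(\left(-81 + 0\right) 13\right)^{2} - 777 \left(-81 + 0\right) 13) = - (-1940 + \left(\left(-81\right) 13\right)^{2} - 777 \left(\left(-81\right) 13\right)) = - (-1940 + \left(-1053\right)^{2} - -818181) = - (-1940 + 1108809 + 818181) = \left(-1\right) 1925050 = -1925050$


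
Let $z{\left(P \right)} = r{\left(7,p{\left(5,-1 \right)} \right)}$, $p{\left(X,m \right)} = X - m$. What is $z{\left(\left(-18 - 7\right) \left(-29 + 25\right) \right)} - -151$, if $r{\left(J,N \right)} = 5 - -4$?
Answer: $160$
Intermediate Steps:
$r{\left(J,N \right)} = 9$ ($r{\left(J,N \right)} = 5 + 4 = 9$)
$z{\left(P \right)} = 9$
$z{\left(\left(-18 - 7\right) \left(-29 + 25\right) \right)} - -151 = 9 - -151 = 9 + 151 = 160$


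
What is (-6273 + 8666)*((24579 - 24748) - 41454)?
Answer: -99603839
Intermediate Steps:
(-6273 + 8666)*((24579 - 24748) - 41454) = 2393*(-169 - 41454) = 2393*(-41623) = -99603839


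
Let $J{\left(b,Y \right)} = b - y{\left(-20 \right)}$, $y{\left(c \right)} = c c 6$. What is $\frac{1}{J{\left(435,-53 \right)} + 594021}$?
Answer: $\frac{1}{592056} \approx 1.689 \cdot 10^{-6}$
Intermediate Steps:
$y{\left(c \right)} = 6 c^{2}$ ($y{\left(c \right)} = c^{2} \cdot 6 = 6 c^{2}$)
$J{\left(b,Y \right)} = -2400 + b$ ($J{\left(b,Y \right)} = b - 6 \left(-20\right)^{2} = b - 6 \cdot 400 = b - 2400 = -2400 + b$)
$\frac{1}{J{\left(435,-53 \right)} + 594021} = \frac{1}{\left(-2400 + 435\right) + 594021} = \frac{1}{-1965 + 594021} = \frac{1}{592056}$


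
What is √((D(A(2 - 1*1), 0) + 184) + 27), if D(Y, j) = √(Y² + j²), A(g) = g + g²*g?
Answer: √213 ≈ 14.595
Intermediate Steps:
A(g) = g + g³
√((D(A(2 - 1*1), 0) + 184) + 27) = √((√(((2 - 1*1) + (2 - 1*1)³)² + 0²) + 184) + 27) = √((√(((2 - 1) + (2 - 1)³)² + 0) + 184) + 27) = √((√((1 + 1³)² + 0) + 184) + 27) = √((√((1 + 1)² + 0) + 184) + 27) = √((√(2² + 0) + 184) + 27) = √((√(4 + 0) + 184) + 27) = √((√4 + 184) + 27) = √((2 + 184) + 27) = √(186 + 27) = √213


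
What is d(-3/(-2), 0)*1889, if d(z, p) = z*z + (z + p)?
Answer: 28335/4 ≈ 7083.8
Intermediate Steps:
d(z, p) = p + z + z**2 (d(z, p) = z**2 + (p + z) = p + z + z**2)
d(-3/(-2), 0)*1889 = (0 - 3/(-2) + (-3/(-2))**2)*1889 = (0 - 3*(-1/2) + (-3*(-1/2))**2)*1889 = (0 + 3/2 + (3/2)**2)*1889 = (0 + 3/2 + 9/4)*1889 = (15/4)*1889 = 28335/4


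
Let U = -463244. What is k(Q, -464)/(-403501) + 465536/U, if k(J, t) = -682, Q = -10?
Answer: -46882077282/46729854311 ≈ -1.0033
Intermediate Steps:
k(Q, -464)/(-403501) + 465536/U = -682/(-403501) + 465536/(-463244) = -682*(-1/403501) + 465536*(-1/463244) = 682/403501 - 116384/115811 = -46882077282/46729854311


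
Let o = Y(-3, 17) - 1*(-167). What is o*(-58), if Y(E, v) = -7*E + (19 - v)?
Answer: -11020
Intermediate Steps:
Y(E, v) = 19 - v - 7*E
o = 190 (o = (19 - 1*17 - 7*(-3)) - 1*(-167) = (19 - 17 + 21) + 167 = 23 + 167 = 190)
o*(-58) = 190*(-58) = -11020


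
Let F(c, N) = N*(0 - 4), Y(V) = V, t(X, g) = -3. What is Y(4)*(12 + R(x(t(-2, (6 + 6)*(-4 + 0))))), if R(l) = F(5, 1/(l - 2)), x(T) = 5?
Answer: 128/3 ≈ 42.667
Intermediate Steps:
F(c, N) = -4*N (F(c, N) = N*(-4) = -4*N)
R(l) = -4/(-2 + l) (R(l) = -4/(l - 2) = -4/(-2 + l))
Y(4)*(12 + R(x(t(-2, (6 + 6)*(-4 + 0))))) = 4*(12 - 4/(-2 + 5)) = 4*(12 - 4/3) = 4*(32/3) = 128/3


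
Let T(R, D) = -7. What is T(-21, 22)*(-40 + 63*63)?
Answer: -27503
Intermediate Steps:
T(-21, 22)*(-40 + 63*63) = -7*(-40 + 63*63) = -7*(-40 + 3969) = -7*3929 = -27503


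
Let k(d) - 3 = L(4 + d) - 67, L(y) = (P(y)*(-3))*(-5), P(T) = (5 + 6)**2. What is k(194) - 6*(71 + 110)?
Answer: 665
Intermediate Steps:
P(T) = 121 (P(T) = 11**2 = 121)
L(y) = 1815 (L(y) = (121*(-3))*(-5) = -363*(-5) = 1815)
k(d) = 1751 (k(d) = 3 + (1815 - 67) = 3 + 1748 = 1751)
k(194) - 6*(71 + 110) = 1751 - 6*(71 + 110) = 1751 - 6*181 = 1751 - 1*1086 = 1751 - 1086 = 665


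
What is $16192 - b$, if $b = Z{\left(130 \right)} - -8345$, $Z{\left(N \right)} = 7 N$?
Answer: $6937$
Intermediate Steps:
$b = 9255$ ($b = 7 \cdot 130 - -8345 = 910 + 8345 = 9255$)
$16192 - b = 16192 - 9255 = 6937$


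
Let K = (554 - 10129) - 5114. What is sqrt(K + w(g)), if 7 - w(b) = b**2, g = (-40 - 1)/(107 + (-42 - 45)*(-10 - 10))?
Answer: I*sqrt(50086308619)/1847 ≈ 121.17*I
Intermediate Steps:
K = -14689 (K = -9575 - 5114 = -14689)
g = -41/1847 (g = -41/(107 - 87*(-20)) = -41/(107 + 1740) = -41/1847 ≈ -0.022198)
w(b) = 7 - b**2
sqrt(K + w(g)) = sqrt(-14689 + (7 - (-41/1847)**2)) = sqrt(-14689 + (7 - 1*1681/3411409)) = sqrt(-14689 + (7 - 1681/3411409)) = sqrt(-14689 + 23878182/3411409) = sqrt(-50086308619/3411409) = I*sqrt(50086308619)/1847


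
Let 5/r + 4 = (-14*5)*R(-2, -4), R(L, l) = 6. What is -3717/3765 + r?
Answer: -531611/532120 ≈ -0.99904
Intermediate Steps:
r = -5/424 (r = 5/(-4 - 14*5*6) = 5/(-4 - 70*6) = 5/(-4 - 420) = 5/(-424) = 5*(-1/424) = -5/424 ≈ -0.011792)
-3717/3765 + r = -3717/3765 - 5/424 = -3717*1/3765 - 5/424 = -1239/1255 - 5/424 = -531611/532120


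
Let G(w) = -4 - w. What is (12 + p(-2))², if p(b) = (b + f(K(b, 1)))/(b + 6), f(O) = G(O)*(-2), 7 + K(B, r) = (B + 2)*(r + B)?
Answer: 100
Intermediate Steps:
K(B, r) = -7 + (2 + B)*(B + r) (K(B, r) = -7 + (B + 2)*(r + B) = -7 + (2 + B)*(B + r))
f(O) = 8 + 2*O (f(O) = (-4 - O)*(-2) = 8 + 2*O)
p(b) = (-2 + 2*b² + 7*b)/(6 + b) (p(b) = (b + (8 + 2*(-7 + b² + 2*b + 2*1 + b*1)))/(b + 6) = (b + (8 + 2*(-7 + b² + 2*b + 2 + b)))/(6 + b) = (b + (8 + 2*(-5 + b² + 3*b)))/(6 + b) = (b + (8 + (-10 + 2*b² + 6*b)))/(6 + b) = (b + (-2 + 2*b² + 6*b))/(6 + b) = (-2 + 2*b² + 7*b)/(6 + b))
(12 + p(-2))² = (12 + (-2 + 2*(-2)² + 7*(-2))/(6 - 2))² = (12 + (-2 + 2*4 - 14)/4)² = (12 + (-2 + 8 - 14)/4)² = (12 + (¼)*(-8))² = (12 - 2)² = 10² = 100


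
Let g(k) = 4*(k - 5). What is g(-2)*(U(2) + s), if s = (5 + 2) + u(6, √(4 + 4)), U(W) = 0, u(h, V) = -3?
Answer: -112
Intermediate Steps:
s = 4 (s = (5 + 2) - 3 = 7 - 3 = 4)
g(k) = -20 + 4*k (g(k) = 4*(-5 + k) = -20 + 4*k)
g(-2)*(U(2) + s) = (-20 + 4*(-2))*(0 + 4) = (-20 - 8)*4 = -28*4 = -112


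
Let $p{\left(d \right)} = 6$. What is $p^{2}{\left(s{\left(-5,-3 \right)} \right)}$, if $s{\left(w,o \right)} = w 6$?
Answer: $36$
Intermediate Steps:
$s{\left(w,o \right)} = 6 w$
$p^{2}{\left(s{\left(-5,-3 \right)} \right)} = 6^{2} = 36$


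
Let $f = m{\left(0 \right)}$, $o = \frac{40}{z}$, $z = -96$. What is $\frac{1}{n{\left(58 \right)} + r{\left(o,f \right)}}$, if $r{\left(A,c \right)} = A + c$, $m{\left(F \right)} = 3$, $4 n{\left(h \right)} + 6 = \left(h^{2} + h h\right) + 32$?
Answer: $\frac{12}{20293} \approx 0.00059134$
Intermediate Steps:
$n{\left(h \right)} = \frac{13}{2} + \frac{h^{2}}{2}$ ($n{\left(h \right)} = - \frac{3}{2} + \frac{\left(h^{2} + h h\right) + 32}{4} = - \frac{3}{2} + \frac{\left(h^{2} + h^{2}\right) + 32}{4} = - \frac{3}{2} + \frac{2 h^{2} + 32}{4} = - \frac{3}{2} + \frac{32 + 2 h^{2}}{4} = - \frac{3}{2} + \left(8 + \frac{h^{2}}{2}\right) = \frac{13}{2} + \frac{h^{2}}{2}$)
$o = - \frac{5}{12}$ ($o = \frac{40}{-96} = 40 \left(- \frac{1}{96}\right) = - \frac{5}{12} \approx -0.41667$)
$f = 3$
$\frac{1}{n{\left(58 \right)} + r{\left(o,f \right)}} = \frac{1}{\left(\frac{13}{2} + \frac{58^{2}}{2}\right) + \left(- \frac{5}{12} + 3\right)} = \frac{1}{\left(\frac{13}{2} + \frac{1}{2} \cdot 3364\right) + \frac{31}{12}} = \frac{1}{\left(\frac{13}{2} + 1682\right) + \frac{31}{12}} = \frac{1}{\frac{3377}{2} + \frac{31}{12}} = \frac{1}{\frac{20293}{12}} = \frac{12}{20293}$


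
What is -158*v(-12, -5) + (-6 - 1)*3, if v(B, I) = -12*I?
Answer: -9501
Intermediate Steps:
-158*v(-12, -5) + (-6 - 1)*3 = -(-1896)*(-5) + (-6 - 1)*3 = -158*60 - 7*3 = -9480 - 21 = -9501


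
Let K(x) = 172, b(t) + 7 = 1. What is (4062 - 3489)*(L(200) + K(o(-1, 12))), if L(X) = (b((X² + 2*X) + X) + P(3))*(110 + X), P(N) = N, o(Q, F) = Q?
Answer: -434334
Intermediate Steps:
b(t) = -6 (b(t) = -7 + 1 = -6)
L(X) = -330 - 3*X (L(X) = (-6 + 3)*(110 + X) = -3*(110 + X) = -330 - 3*X)
(4062 - 3489)*(L(200) + K(o(-1, 12))) = (4062 - 3489)*((-330 - 3*200) + 172) = 573*((-330 - 600) + 172) = 573*(-930 + 172) = 573*(-758) = -434334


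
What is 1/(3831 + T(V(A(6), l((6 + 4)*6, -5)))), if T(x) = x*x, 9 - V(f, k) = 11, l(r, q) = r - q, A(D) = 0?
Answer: 1/3835 ≈ 0.00026076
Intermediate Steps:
V(f, k) = -2 (V(f, k) = 9 - 1*11 = 9 - 11 = -2)
T(x) = x**2
1/(3831 + T(V(A(6), l((6 + 4)*6, -5)))) = 1/(3831 + (-2)**2) = 1/(3831 + 4) = 1/3835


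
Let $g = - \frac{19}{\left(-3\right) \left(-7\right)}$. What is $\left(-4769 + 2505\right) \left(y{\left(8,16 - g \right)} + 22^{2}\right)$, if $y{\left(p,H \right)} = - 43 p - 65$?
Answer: $-169800$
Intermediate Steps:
$g = - \frac{19}{21} \approx -0.90476$
$y{\left(p,H \right)} = -65 - 43 p$
$\left(-4769 + 2505\right) \left(y{\left(8,16 - g \right)} + 22^{2}\right) = \left(-4769 + 2505\right) \left(\left(-65 - 344\right) + 22^{2}\right) = - 2264 \left(\left(-65 - 344\right) + 484\right) = - 2264 \left(-409 + 484\right) = \left(-2264\right) 75 = -169800$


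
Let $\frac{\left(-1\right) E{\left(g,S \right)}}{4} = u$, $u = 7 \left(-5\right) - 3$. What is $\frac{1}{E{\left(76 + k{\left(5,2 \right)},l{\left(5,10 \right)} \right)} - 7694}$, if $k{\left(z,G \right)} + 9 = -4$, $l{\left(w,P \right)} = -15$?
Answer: $- \frac{1}{7542} \approx -0.00013259$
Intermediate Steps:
$k{\left(z,G \right)} = -13$ ($k{\left(z,G \right)} = -9 - 4 = -13$)
$u = -38$ ($u = -35 - 3 = -38$)
$E{\left(g,S \right)} = 152$ ($E{\left(g,S \right)} = \left(-4\right) \left(-38\right) = 152$)
$\frac{1}{E{\left(76 + k{\left(5,2 \right)},l{\left(5,10 \right)} \right)} - 7694} = \frac{1}{152 - 7694} = \frac{1}{-7542} = - \frac{1}{7542}$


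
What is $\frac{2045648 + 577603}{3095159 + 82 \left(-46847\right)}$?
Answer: $- \frac{874417}{248765} \approx -3.515$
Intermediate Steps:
$\frac{2045648 + 577603}{3095159 + 82 \left(-46847\right)} = \frac{2623251}{3095159 - 3841454} = \frac{2623251}{-746295} = 2623251 \left(- \frac{1}{746295}\right) = - \frac{874417}{248765}$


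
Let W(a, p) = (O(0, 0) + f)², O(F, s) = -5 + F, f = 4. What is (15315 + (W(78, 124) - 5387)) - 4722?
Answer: 5207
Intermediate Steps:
W(a, p) = 1 (W(a, p) = ((-5 + 0) + 4)² = (-5 + 4)² = (-1)² = 1)
(15315 + (W(78, 124) - 5387)) - 4722 = (15315 + (1 - 5387)) - 4722 = (15315 - 5386) - 4722 = 9929 - 4722 = 5207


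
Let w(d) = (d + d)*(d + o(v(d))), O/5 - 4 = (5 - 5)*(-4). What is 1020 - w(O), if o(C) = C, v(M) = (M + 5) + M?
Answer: -1580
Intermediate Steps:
v(M) = 5 + 2*M (v(M) = (5 + M) + M = 5 + 2*M)
O = 20 (O = 20 + 5*((5 - 5)*(-4)) = 20 + 5*(0*(-4)) = 20 + 5*0 = 20 + 0 = 20)
w(d) = 2*d*(5 + 3*d) (w(d) = (d + d)*(d + (5 + 2*d)) = (2*d)*(5 + 3*d) = 2*d*(5 + 3*d))
1020 - w(O) = 1020 - 2*20*(5 + 3*20) = 1020 - 2*20*(5 + 60) = 1020 - 2*20*65 = 1020 - 1*2600 = 1020 - 2600 = -1580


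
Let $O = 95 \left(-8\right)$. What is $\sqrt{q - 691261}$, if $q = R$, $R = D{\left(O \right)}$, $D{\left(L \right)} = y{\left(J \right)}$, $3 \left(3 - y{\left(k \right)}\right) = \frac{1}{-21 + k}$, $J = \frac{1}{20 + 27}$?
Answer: $\frac{i \sqrt{6048344224086}}{2958} \approx 831.42 i$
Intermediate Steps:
$O = -760$
$J = \frac{1}{47} \approx 0.021277$
$y{\left(k \right)} = 3 - \frac{1}{3 \left(-21 + k\right)}$
$D{\left(L \right)} = \frac{8921}{2958}$ ($D{\left(L \right)} = \frac{-190 + 9 \cdot \frac{1}{47}}{3 \left(-21 + \frac{1}{47}\right)} = \frac{-190 + \frac{9}{47}}{3 \left(- \frac{986}{47}\right)} = \frac{1}{3} \left(- \frac{47}{986}\right) \left(- \frac{8921}{47}\right) = \frac{8921}{2958}$)
$R = \frac{8921}{2958} \approx 3.0159$
$q = \frac{8921}{2958} \approx 3.0159$
$\sqrt{q - 691261} = \sqrt{\frac{8921}{2958} - 691261} = \sqrt{- \frac{2044741117}{2958}} = \frac{i \sqrt{6048344224086}}{2958}$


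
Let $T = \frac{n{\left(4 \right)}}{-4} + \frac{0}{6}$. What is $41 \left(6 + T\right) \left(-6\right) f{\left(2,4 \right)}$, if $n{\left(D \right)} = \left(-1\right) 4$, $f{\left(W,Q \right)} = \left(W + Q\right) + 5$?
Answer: $-18942$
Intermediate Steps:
$f{\left(W,Q \right)} = 5 + Q + W$ ($f{\left(W,Q \right)} = \left(Q + W\right) + 5 = 5 + Q + W$)
$n{\left(D \right)} = -4$
$T = 1$ ($T = - \frac{4}{-4} + \frac{0}{6} = \left(-4\right) \left(- \frac{1}{4}\right) + 0 \cdot \frac{1}{6} = 1 + 0 = 1$)
$41 \left(6 + T\right) \left(-6\right) f{\left(2,4 \right)} = 41 \left(6 + 1\right) \left(-6\right) \left(5 + 4 + 2\right) = 41 \cdot 7 \left(-6\right) 11 = 41 \left(-42\right) 11 = \left(-1722\right) 11 = -18942$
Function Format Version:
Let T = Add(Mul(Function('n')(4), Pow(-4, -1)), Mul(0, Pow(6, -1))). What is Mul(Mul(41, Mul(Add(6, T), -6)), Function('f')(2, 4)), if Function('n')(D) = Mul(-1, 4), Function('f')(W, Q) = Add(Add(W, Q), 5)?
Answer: -18942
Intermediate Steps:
Function('f')(W, Q) = Add(5, Q, W) (Function('f')(W, Q) = Add(Add(Q, W), 5) = Add(5, Q, W))
Function('n')(D) = -4
T = 1 (T = Add(Mul(-4, Pow(-4, -1)), Mul(0, Pow(6, -1))) = Add(Mul(-4, Rational(-1, 4)), Mul(0, Rational(1, 6))) = Add(1, 0) = 1)
Mul(Mul(41, Mul(Add(6, T), -6)), Function('f')(2, 4)) = Mul(Mul(41, Mul(Add(6, 1), -6)), Add(5, 4, 2)) = Mul(Mul(41, Mul(7, -6)), 11) = Mul(Mul(41, -42), 11) = Mul(-1722, 11) = -18942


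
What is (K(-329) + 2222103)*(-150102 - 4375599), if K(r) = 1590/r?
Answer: -3308605574203197/329 ≈ -1.0057e+13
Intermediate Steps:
(K(-329) + 2222103)*(-150102 - 4375599) = (1590/(-329) + 2222103)*(-150102 - 4375599) = (1590*(-1/329) + 2222103)*(-4525701) = (-1590/329 + 2222103)*(-4525701) = (731070297/329)*(-4525701) = -3308605574203197/329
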